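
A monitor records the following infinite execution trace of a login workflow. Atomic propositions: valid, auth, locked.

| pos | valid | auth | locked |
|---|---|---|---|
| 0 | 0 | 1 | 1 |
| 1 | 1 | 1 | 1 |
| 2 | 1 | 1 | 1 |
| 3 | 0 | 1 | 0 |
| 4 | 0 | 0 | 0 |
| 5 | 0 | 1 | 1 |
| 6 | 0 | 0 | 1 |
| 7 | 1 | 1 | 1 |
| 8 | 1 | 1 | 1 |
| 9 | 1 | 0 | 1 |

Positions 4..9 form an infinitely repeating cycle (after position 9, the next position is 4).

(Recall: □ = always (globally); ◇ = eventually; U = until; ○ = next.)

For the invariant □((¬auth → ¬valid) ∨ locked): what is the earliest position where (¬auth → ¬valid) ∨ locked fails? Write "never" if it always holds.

never

(¬auth → ¬valid) ∨ locked holds at every position 0..9, and those are all the positions the trace ever visits, so the invariant □((¬auth → ¬valid) ∨ locked) is never violated.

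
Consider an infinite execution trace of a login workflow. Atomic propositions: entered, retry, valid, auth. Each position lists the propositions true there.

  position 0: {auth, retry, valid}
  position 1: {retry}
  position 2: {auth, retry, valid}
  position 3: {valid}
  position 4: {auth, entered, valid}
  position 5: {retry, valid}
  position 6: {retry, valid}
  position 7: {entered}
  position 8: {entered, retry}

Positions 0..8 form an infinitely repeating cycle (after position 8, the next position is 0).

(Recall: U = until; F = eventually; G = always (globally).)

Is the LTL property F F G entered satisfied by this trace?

F G entered is false at every position 0..8, so it never becomes true and F F G entered fails.

No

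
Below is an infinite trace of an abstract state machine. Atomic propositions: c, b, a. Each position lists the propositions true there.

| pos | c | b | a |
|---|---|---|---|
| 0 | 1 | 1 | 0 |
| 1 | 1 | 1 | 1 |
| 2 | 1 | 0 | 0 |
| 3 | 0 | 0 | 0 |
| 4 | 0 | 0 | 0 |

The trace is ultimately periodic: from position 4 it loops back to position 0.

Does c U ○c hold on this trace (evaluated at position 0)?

Walking from position 0: ○c first holds at position 0, and c holds at every earlier position along the way, so c U ○c holds.

Holds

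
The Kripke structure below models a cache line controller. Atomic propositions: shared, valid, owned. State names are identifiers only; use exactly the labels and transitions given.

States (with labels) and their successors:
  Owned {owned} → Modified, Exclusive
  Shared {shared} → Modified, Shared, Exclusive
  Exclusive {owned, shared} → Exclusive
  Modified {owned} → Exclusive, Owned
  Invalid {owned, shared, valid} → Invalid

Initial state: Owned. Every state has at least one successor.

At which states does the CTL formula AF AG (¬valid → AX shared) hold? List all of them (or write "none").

{Exclusive, Invalid}

States satisfying AG (¬valid → AX shared): {Exclusive, Invalid}.
States satisfying AF AG (¬valid → AX shared): {Exclusive, Invalid}.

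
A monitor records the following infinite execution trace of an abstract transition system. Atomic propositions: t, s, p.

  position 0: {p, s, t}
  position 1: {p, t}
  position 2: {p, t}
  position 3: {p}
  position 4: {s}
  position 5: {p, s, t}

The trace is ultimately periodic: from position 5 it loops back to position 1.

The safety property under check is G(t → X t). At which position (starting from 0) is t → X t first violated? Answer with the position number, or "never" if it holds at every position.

2

Check t → X t at each position in order: 0 ✓, 1 ✓.
At position 2 the labels are {p, t} and the next position 3 has {p}, so t → X t is false there. This is the first violation.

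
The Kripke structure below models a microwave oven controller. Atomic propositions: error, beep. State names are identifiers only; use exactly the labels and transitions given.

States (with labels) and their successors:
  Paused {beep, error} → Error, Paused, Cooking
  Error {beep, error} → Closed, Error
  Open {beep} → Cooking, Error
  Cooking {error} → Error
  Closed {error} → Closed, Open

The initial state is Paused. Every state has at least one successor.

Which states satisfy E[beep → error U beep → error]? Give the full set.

{Paused, Error, Cooking, Closed}

States satisfying beep → error: {Paused, Error, Cooking, Closed}.
States satisfying E[beep → error U beep → error]: {Paused, Error, Cooking, Closed}.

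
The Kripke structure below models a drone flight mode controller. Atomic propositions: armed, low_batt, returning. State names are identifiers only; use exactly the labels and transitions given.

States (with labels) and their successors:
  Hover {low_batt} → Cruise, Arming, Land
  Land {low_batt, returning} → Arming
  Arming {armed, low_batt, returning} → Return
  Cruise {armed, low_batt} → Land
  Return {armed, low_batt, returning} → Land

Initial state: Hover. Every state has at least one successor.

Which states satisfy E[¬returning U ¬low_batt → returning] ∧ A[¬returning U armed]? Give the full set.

{Arming, Cruise, Return}

States satisfying ¬returning: {Hover, Cruise}.
States satisfying ¬low_batt → returning: {Hover, Land, Arming, Cruise, Return}.
States satisfying E[¬returning U ¬low_batt → returning]: {Hover, Land, Arming, Cruise, Return}.
States satisfying armed: {Arming, Cruise, Return}.
States satisfying A[¬returning U armed]: {Arming, Cruise, Return}.
States satisfying E[¬returning U ¬low_batt → returning] ∧ A[¬returning U armed]: {Arming, Cruise, Return}.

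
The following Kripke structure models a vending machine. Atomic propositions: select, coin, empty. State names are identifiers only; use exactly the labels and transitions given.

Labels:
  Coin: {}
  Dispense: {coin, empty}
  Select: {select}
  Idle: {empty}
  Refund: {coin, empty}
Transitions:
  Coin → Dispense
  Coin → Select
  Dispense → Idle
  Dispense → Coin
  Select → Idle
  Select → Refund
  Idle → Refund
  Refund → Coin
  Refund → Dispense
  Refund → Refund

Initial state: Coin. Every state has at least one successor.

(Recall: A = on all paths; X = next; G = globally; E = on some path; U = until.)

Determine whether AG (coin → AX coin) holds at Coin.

States satisfying coin → AX coin: {Coin, Select, Idle}.
States satisfying AG (coin → AX coin): ∅.
Dispense is reachable from Coin and violates coin → AX coin, so AG fails at Coin.
Coin ∉ Sat(AG (coin → AX coin)).

Violated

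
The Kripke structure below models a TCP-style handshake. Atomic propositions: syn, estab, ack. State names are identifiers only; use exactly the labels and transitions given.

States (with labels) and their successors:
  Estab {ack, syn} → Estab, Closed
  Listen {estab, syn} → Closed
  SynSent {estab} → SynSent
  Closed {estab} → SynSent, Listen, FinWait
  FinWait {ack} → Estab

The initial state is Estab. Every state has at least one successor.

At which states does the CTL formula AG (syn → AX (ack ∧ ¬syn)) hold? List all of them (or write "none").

States satisfying syn → AX (ack ∧ ¬syn): {SynSent, Closed, FinWait}.
States satisfying AG (syn → AX (ack ∧ ¬syn)): {SynSent}.

{SynSent}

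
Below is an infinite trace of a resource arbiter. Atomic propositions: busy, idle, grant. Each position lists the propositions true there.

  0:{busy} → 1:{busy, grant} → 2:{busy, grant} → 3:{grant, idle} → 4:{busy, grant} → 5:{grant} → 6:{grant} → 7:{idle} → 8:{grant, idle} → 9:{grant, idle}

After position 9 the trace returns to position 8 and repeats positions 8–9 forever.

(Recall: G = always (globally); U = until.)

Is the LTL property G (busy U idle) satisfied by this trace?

No

busy U idle must hold at every position from 0 onward. It fails at position 4, so G (busy U idle) is false.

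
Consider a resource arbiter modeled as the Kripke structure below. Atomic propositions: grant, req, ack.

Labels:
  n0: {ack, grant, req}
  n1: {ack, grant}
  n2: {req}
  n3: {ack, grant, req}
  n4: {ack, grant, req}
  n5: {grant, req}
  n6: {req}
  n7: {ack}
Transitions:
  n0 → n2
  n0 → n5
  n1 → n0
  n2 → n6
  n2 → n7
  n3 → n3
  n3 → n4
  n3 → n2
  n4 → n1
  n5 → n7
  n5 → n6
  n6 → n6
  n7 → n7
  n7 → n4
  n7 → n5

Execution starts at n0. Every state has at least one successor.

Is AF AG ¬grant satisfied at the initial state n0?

Does not hold

States satisfying AG ¬grant: {n6}.
States satisfying AF AG ¬grant: {n6}.
There is a path from n0 along which AG ¬grant never holds.
n0 ∉ Sat(AF AG ¬grant).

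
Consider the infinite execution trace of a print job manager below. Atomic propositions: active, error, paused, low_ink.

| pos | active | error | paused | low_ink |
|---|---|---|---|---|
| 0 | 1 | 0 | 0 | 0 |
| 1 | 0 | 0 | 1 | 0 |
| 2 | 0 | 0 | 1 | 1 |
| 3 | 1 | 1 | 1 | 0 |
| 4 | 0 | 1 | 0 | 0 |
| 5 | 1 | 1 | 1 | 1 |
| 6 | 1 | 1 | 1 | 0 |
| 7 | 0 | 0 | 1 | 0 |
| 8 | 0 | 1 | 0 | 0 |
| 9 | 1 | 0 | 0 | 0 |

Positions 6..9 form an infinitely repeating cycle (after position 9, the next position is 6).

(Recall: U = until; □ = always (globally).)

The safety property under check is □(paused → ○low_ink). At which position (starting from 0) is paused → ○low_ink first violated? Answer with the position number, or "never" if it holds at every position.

Check paused → ○low_ink at each position in order: 0 ✓, 1 ✓.
At position 2 the labels are {low_ink, paused} and the next position 3 has {active, error, paused}, so paused → ○low_ink is false there. This is the first violation.

2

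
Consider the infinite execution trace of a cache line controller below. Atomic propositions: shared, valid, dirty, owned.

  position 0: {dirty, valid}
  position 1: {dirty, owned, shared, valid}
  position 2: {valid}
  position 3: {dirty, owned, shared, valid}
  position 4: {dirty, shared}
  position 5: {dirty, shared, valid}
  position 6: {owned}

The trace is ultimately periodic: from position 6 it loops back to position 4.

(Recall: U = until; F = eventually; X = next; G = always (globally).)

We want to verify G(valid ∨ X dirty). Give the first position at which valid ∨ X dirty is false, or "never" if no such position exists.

never

valid ∨ X dirty holds at every position 0..6, and those are all the positions the trace ever visits, so the invariant G(valid ∨ X dirty) is never violated.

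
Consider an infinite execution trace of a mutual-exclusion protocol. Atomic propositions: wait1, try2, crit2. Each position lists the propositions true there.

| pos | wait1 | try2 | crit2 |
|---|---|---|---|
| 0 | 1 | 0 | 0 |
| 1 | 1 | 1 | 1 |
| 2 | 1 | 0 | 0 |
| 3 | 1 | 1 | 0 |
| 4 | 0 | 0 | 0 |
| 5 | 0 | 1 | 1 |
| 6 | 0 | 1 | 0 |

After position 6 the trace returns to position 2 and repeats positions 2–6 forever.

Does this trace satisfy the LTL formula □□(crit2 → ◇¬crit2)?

□(crit2 → ◇¬crit2) holds at every position 0..6, and those are all positions ever visited, so □□(crit2 → ◇¬crit2) holds.

Satisfied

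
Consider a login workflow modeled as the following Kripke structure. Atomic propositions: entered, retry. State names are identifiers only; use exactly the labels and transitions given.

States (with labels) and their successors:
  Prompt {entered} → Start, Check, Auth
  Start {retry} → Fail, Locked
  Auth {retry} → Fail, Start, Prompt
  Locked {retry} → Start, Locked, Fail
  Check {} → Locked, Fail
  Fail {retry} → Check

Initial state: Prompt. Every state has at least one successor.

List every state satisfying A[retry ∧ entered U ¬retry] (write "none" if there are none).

{Prompt, Check}

States satisfying retry ∧ entered: ∅.
States satisfying ¬retry: {Prompt, Check}.
States satisfying A[retry ∧ entered U ¬retry]: {Prompt, Check}.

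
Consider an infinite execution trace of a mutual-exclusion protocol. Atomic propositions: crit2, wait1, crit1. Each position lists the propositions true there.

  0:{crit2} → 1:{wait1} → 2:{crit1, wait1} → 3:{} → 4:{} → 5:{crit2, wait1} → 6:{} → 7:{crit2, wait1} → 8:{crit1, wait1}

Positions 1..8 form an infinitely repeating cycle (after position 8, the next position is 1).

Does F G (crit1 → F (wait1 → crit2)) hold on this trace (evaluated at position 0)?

Holds

G (crit1 → F (wait1 → crit2)) holds at position 0, which is reachable from 0, so F G (crit1 → F (wait1 → crit2)) holds.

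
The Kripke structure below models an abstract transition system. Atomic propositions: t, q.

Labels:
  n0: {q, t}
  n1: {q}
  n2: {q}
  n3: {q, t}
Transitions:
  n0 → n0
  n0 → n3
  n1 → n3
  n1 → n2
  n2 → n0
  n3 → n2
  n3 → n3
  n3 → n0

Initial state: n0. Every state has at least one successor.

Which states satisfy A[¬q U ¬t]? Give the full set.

{n1, n2}

States satisfying ¬q: ∅.
States satisfying ¬t: {n1, n2}.
States satisfying A[¬q U ¬t]: {n1, n2}.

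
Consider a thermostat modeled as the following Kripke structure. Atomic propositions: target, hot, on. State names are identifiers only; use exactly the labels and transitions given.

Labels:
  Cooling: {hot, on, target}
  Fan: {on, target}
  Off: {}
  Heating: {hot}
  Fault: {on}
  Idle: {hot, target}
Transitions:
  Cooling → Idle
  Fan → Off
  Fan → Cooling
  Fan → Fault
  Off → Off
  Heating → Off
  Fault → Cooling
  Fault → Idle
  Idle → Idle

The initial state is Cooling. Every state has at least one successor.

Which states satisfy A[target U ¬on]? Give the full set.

States satisfying target: {Cooling, Fan, Idle}.
States satisfying ¬on: {Off, Heating, Idle}.
States satisfying A[target U ¬on]: {Cooling, Off, Heating, Idle}.

{Cooling, Off, Heating, Idle}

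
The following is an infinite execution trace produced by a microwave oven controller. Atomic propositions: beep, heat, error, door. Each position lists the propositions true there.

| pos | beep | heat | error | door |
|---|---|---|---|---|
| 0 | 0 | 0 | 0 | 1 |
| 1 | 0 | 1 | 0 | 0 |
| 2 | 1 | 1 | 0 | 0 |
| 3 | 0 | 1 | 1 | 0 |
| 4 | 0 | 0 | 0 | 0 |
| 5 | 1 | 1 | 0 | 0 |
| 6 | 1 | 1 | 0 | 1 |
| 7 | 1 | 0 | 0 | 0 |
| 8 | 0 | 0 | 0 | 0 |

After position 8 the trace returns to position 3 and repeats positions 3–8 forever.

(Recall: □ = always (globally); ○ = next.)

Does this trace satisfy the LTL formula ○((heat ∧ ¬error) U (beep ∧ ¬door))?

Satisfied

The position after 0 is 1; (heat ∧ ¬error) U (beep ∧ ¬door) is true there.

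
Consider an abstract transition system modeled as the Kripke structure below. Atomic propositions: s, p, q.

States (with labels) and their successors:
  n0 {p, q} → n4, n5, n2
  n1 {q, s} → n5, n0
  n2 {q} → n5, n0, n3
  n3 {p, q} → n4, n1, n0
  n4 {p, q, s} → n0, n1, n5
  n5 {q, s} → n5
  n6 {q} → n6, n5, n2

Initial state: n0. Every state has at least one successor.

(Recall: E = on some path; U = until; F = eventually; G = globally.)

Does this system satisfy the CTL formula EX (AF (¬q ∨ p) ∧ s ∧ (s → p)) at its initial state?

Satisfied

States satisfying AF (¬q ∨ p) ∧ s ∧ (s → p): {n4}.
States satisfying EX (AF (¬q ∨ p) ∧ s ∧ (s → p)): {n0, n3}.
n0 ∈ Sat(EX (AF (¬q ∨ p) ∧ s ∧ (s → p))).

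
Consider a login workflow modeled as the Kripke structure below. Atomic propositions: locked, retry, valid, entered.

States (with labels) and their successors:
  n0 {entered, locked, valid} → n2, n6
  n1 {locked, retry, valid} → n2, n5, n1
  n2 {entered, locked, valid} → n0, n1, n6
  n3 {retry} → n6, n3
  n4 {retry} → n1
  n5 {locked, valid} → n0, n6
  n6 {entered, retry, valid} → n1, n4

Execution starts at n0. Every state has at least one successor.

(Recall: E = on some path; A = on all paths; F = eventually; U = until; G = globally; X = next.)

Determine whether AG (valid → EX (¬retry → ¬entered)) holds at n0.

States satisfying valid → EX (¬retry → ¬entered): {n0, n1, n2, n3, n4, n5, n6}.
States satisfying AG (valid → EX (¬retry → ¬entered)): {n0, n1, n2, n3, n4, n5, n6}.
Every state reachable from n0 satisfies valid → EX (¬retry → ¬entered).
n0 ∈ Sat(AG (valid → EX (¬retry → ¬entered))).

Satisfied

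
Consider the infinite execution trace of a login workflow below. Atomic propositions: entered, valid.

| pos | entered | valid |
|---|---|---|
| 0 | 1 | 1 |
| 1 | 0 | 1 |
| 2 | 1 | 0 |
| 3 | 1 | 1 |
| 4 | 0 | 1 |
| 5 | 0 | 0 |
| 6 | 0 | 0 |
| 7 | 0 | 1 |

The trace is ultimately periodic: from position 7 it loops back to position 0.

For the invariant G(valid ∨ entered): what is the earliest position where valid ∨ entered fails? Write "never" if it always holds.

Check valid ∨ entered at each position in order: 0 ✓, 1 ✓, 2 ✓, 3 ✓, 4 ✓.
At position 5 the labels are {}, so valid ∨ entered is false there. This is the first violation.

5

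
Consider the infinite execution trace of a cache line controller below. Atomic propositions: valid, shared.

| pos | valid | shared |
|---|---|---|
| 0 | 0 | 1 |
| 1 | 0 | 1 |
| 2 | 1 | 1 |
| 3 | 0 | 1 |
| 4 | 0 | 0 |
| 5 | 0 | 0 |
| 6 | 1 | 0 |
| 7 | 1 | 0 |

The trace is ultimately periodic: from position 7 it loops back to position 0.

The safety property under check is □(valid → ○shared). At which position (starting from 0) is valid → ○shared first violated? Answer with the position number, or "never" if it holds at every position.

6

Check valid → ○shared at each position in order: 0 ✓, 1 ✓, 2 ✓, 3 ✓, 4 ✓, 5 ✓.
At position 6 the labels are {valid} and the next position 7 has {valid}, so valid → ○shared is false there. This is the first violation.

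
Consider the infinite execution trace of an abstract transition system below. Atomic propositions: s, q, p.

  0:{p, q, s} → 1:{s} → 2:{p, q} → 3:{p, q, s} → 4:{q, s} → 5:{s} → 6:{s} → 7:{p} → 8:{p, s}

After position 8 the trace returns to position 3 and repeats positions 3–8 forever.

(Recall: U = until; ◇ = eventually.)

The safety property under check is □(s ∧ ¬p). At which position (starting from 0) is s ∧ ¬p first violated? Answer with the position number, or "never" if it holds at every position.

0

At position 0 the labels are {p, q, s}, so s ∧ ¬p is false there. This is the first violation.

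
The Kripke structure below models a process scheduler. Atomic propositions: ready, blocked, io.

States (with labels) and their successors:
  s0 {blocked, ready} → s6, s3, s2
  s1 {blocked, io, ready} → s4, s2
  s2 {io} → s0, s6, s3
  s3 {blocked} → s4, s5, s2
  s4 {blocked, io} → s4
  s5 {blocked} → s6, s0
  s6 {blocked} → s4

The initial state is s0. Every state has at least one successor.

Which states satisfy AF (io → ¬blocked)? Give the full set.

{s0, s2, s3, s5, s6}

States satisfying io → ¬blocked: {s0, s2, s3, s5, s6}.
States satisfying AF (io → ¬blocked): {s0, s2, s3, s5, s6}.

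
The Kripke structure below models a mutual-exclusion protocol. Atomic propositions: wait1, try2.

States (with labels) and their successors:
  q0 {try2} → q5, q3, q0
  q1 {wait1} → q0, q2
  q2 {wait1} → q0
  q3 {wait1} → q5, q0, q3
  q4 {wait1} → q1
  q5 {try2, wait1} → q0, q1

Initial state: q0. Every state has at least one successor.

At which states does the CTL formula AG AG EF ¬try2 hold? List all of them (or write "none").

{q0, q1, q2, q3, q4, q5}

States satisfying AG EF ¬try2: {q0, q1, q2, q3, q4, q5}.
States satisfying AG AG EF ¬try2: {q0, q1, q2, q3, q4, q5}.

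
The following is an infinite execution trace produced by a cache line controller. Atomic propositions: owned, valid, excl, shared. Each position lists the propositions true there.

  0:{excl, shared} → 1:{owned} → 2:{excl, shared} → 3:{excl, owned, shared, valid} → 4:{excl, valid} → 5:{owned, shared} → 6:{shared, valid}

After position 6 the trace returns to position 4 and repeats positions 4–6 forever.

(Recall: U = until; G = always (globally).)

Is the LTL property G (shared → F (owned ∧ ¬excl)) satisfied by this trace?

shared → F (owned ∧ ¬excl) holds at every position 0..6, and those are all positions ever visited, so G (shared → F (owned ∧ ¬excl)) holds.
Positions where shared holds: 0, 2, 3, 5, 6.
Check F (owned ∧ ¬excl) at each: 0→ok, 2→ok, 3→ok, 5→ok, 6→ok.

Yes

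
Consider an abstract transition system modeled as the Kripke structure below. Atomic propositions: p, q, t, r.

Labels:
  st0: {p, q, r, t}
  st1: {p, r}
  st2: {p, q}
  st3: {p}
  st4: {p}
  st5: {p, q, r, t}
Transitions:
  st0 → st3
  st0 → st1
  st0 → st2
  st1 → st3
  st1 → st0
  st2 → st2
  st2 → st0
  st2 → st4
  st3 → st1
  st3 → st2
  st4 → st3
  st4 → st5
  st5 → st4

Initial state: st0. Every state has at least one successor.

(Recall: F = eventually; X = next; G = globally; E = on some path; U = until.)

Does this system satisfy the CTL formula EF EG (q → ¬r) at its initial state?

States satisfying EG (q → ¬r): {st1, st2, st3, st4}.
States satisfying EF EG (q → ¬r): {st0, st1, st2, st3, st4, st5}.
Some path from st0 reaches a state where EG (q → ¬r) holds.
st0 ∈ Sat(EF EG (q → ¬r)).

Yes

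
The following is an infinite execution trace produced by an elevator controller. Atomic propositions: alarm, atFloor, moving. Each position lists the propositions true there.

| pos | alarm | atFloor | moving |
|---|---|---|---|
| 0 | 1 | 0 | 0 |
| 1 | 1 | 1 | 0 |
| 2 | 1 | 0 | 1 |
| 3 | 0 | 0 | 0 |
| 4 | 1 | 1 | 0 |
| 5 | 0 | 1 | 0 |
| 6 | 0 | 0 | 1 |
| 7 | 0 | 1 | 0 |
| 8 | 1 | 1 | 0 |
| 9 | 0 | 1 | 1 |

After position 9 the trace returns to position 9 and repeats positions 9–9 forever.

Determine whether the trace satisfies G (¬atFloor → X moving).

Violated

¬atFloor → X moving must hold at every position from 0 onward. It fails at position 0, so G (¬atFloor → X moving) is false.
Positions where ¬atFloor holds: 0, 2, 3, 6.
Check X moving at each: 0→fails, 2→fails, 3→fails, 6→fails.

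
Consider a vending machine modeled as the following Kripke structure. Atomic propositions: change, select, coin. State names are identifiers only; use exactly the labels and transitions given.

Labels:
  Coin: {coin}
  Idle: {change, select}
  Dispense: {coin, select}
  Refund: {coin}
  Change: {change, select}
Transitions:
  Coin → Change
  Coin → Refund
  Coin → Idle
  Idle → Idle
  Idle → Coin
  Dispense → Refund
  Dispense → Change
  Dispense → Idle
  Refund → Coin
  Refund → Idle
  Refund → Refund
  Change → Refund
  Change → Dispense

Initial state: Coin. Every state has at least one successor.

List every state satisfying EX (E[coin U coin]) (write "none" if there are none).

States satisfying E[coin U coin]: {Coin, Dispense, Refund}.
States satisfying EX (E[coin U coin]): {Coin, Idle, Dispense, Refund, Change}.

{Coin, Idle, Dispense, Refund, Change}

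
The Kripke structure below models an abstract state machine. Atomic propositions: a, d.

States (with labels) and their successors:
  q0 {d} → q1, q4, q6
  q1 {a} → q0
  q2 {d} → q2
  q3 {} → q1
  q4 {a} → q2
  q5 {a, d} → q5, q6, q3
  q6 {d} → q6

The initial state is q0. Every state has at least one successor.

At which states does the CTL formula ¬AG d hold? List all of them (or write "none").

States satisfying d: {q0, q2, q5, q6}.
States satisfying AG d: {q2, q6}.
States satisfying ¬AG d: {q0, q1, q3, q4, q5}.

{q0, q1, q3, q4, q5}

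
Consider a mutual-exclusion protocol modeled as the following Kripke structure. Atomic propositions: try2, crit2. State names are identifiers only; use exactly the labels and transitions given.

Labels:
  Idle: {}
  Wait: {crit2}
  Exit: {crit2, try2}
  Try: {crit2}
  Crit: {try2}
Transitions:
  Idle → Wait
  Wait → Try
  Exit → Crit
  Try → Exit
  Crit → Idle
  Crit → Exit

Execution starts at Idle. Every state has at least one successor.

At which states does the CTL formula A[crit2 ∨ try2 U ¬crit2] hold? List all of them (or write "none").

States satisfying crit2 ∨ try2: {Wait, Exit, Try, Crit}.
States satisfying ¬crit2: {Idle, Crit}.
States satisfying A[crit2 ∨ try2 U ¬crit2]: {Idle, Wait, Exit, Try, Crit}.

{Idle, Wait, Exit, Try, Crit}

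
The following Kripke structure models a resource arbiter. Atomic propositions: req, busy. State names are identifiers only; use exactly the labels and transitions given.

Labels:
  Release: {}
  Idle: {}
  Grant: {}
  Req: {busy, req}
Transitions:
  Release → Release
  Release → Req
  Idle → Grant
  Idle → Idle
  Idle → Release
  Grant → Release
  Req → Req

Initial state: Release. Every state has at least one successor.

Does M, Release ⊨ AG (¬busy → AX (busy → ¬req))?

States satisfying ¬busy → AX (busy → ¬req): {Idle, Grant, Req}.
States satisfying AG (¬busy → AX (busy → ¬req)): {Req}.
Release is reachable from Release and violates ¬busy → AX (busy → ¬req), so AG fails at Release.
Release ∉ Sat(AG (¬busy → AX (busy → ¬req))).

No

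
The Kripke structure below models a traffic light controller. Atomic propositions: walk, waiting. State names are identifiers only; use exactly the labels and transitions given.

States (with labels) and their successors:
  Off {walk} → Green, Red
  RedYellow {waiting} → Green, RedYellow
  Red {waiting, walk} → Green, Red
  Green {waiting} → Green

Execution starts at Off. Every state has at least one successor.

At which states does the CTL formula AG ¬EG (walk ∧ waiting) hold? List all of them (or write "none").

{RedYellow, Green}

States satisfying ¬EG (walk ∧ waiting): {Off, RedYellow, Green}.
States satisfying AG ¬EG (walk ∧ waiting): {RedYellow, Green}.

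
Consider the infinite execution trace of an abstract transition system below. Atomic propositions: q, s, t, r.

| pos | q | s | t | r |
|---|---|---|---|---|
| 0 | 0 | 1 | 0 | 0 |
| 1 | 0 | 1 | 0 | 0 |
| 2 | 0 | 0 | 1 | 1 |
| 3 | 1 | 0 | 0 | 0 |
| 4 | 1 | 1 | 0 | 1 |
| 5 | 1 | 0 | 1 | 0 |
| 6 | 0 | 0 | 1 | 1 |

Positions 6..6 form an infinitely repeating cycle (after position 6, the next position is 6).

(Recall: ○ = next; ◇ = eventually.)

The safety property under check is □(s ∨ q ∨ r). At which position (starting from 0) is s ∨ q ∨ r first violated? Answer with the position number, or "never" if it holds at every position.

never

s ∨ q ∨ r holds at every position 0..6, and those are all the positions the trace ever visits, so the invariant □(s ∨ q ∨ r) is never violated.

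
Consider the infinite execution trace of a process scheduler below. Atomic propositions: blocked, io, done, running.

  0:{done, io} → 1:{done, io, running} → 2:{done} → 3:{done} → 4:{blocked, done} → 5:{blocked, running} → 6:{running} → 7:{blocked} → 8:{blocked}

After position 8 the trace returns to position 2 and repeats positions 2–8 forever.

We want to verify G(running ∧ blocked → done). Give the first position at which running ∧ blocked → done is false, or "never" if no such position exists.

Check running ∧ blocked → done at each position in order: 0 ✓, 1 ✓, 2 ✓, 3 ✓, 4 ✓.
At position 5 the labels are {blocked, running}, so running ∧ blocked → done is false there. This is the first violation.

5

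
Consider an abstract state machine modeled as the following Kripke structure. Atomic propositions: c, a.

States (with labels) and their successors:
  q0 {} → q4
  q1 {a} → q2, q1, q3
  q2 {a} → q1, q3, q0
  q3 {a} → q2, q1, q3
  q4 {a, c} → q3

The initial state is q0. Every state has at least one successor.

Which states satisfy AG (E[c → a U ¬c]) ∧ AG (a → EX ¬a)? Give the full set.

States satisfying E[c → a U ¬c]: {q0, q1, q2, q3, q4}.
States satisfying AG (E[c → a U ¬c]): {q0, q1, q2, q3, q4}.
States satisfying a → EX ¬a: {q0, q2}.
States satisfying AG (a → EX ¬a): ∅.
States satisfying AG (E[c → a U ¬c]) ∧ AG (a → EX ¬a): ∅.

none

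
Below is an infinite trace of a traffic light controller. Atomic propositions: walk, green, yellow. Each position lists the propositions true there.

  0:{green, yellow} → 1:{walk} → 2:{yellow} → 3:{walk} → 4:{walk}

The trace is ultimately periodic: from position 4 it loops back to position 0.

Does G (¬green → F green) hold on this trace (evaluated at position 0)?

¬green → F green holds at every position 0..4, and those are all positions ever visited, so G (¬green → F green) holds.
Positions where ¬green holds: 1, 2, 3, 4.
Check F green at each: 1→ok, 2→ok, 3→ok, 4→ok.

Satisfied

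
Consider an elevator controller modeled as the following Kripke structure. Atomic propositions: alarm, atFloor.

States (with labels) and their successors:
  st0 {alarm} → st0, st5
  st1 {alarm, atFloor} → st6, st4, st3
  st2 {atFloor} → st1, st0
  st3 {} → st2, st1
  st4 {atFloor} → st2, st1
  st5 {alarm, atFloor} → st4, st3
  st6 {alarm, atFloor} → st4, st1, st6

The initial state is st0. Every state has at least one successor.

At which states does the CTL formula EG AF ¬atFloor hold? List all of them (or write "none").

{st0}

States satisfying AF ¬atFloor: {st0, st3}.
States satisfying EG AF ¬atFloor: {st0}.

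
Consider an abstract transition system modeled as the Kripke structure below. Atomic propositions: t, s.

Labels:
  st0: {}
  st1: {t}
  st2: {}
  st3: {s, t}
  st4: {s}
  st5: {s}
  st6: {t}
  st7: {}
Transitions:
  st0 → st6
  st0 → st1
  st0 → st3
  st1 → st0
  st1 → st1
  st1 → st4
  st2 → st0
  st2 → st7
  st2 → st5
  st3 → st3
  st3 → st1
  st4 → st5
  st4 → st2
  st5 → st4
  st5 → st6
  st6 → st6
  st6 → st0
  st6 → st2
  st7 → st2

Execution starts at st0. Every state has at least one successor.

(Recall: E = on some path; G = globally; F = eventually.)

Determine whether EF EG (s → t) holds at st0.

Yes

States satisfying EG (s → t): {st0, st1, st2, st3, st6, st7}.
States satisfying EF EG (s → t): {st0, st1, st2, st3, st4, st5, st6, st7}.
Some path from st0 reaches a state where EG (s → t) holds.
st0 ∈ Sat(EF EG (s → t)).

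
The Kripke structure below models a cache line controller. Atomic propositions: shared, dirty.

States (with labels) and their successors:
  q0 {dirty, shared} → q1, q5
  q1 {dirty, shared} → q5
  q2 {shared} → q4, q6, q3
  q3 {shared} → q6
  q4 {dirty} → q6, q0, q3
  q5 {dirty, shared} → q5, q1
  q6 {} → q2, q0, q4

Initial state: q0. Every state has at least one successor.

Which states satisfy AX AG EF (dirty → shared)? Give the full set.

States satisfying AG EF (dirty → shared): {q0, q1, q2, q3, q4, q5, q6}.
States satisfying AX AG EF (dirty → shared): {q0, q1, q2, q3, q4, q5, q6}.

{q0, q1, q2, q3, q4, q5, q6}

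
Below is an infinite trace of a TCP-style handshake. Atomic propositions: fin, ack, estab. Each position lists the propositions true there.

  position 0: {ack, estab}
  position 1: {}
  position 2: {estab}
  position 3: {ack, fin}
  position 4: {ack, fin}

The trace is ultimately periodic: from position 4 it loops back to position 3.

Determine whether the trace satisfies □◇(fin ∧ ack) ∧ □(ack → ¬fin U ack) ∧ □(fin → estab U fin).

Satisfied

fin → estab U fin holds at every position 0..4, and those are all positions ever visited, so □(fin → estab U fin) holds.
Positions where fin holds: 3, 4.
Check estab U fin at each: 3→ok, 4→ok.
At position 0: □◇(fin ∧ ack) ∧ □(ack → ¬fin U ack) is true; □(fin → estab U fin) is true; so □◇(fin ∧ ack) ∧ □(ack → ¬fin U ack) ∧ □(fin → estab U fin) is true.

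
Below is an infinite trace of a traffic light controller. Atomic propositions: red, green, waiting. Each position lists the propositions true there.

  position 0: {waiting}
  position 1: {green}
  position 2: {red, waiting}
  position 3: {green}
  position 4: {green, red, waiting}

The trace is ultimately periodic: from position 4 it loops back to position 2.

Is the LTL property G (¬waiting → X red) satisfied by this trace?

¬waiting → X red holds at every position 0..4, and those are all positions ever visited, so G (¬waiting → X red) holds.
Positions where ¬waiting holds: 1, 3.
Check X red at each: 1→ok, 3→ok.

Satisfied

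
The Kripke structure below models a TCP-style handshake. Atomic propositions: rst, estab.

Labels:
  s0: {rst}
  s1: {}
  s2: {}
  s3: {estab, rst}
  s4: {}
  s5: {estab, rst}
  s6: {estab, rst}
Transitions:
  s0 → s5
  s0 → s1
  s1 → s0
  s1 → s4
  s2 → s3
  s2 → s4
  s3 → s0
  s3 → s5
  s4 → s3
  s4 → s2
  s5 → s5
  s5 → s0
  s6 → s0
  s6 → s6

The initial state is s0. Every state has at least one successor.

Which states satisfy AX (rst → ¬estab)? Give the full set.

{s1}

States satisfying rst → ¬estab: {s0, s1, s2, s4}.
States satisfying AX (rst → ¬estab): {s1}.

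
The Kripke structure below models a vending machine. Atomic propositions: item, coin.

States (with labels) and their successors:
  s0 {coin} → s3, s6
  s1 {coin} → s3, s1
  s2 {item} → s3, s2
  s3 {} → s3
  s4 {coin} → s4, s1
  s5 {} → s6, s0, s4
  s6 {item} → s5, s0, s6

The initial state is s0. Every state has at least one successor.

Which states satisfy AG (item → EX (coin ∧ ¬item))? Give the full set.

{s0, s1, s3, s4, s5, s6}

States satisfying item → EX (coin ∧ ¬item): {s0, s1, s3, s4, s5, s6}.
States satisfying AG (item → EX (coin ∧ ¬item)): {s0, s1, s3, s4, s5, s6}.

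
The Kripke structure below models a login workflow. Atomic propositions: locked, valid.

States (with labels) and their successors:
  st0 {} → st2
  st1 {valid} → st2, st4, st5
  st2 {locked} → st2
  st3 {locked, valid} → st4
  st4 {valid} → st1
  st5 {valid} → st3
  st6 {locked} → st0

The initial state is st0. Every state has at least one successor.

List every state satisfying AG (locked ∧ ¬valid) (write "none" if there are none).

States satisfying locked ∧ ¬valid: {st2, st6}.
States satisfying AG (locked ∧ ¬valid): {st2}.

{st2}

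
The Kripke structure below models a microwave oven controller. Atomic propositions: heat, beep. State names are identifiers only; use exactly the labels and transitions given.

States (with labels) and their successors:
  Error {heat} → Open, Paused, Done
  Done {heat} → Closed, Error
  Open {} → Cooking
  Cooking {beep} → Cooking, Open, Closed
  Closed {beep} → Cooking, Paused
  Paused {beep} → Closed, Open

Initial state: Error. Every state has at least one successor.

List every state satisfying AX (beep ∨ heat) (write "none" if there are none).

{Done, Open, Closed}

States satisfying beep ∨ heat: {Error, Done, Cooking, Closed, Paused}.
States satisfying AX (beep ∨ heat): {Done, Open, Closed}.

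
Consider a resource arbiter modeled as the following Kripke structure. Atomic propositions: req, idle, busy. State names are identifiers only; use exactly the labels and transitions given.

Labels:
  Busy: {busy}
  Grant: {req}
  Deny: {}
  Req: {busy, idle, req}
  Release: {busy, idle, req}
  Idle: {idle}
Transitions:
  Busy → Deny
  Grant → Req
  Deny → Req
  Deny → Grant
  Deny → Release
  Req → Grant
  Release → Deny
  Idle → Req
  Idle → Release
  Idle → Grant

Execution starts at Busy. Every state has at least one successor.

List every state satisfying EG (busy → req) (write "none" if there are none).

States satisfying busy → req: {Grant, Deny, Req, Release, Idle}.
States satisfying EG (busy → req): {Grant, Deny, Req, Release, Idle}.

{Grant, Deny, Req, Release, Idle}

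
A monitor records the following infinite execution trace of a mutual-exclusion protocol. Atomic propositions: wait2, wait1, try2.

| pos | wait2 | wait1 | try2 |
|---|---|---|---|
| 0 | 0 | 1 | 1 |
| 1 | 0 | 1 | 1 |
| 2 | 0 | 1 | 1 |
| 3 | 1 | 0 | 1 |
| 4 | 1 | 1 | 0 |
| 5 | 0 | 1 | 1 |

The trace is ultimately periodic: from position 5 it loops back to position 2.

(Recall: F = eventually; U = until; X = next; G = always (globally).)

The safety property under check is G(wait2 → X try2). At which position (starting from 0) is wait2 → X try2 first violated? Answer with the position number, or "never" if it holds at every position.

3

Check wait2 → X try2 at each position in order: 0 ✓, 1 ✓, 2 ✓.
At position 3 the labels are {try2, wait2} and the next position 4 has {wait1, wait2}, so wait2 → X try2 is false there. This is the first violation.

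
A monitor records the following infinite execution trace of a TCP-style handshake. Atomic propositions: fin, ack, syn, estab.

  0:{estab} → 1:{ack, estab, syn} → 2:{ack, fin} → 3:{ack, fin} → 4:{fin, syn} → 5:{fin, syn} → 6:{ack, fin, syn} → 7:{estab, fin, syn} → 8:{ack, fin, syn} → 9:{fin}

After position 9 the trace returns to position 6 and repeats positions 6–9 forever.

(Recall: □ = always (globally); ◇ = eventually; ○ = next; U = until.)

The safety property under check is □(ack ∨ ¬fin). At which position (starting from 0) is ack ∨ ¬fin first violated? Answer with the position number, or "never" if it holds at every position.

Check ack ∨ ¬fin at each position in order: 0 ✓, 1 ✓, 2 ✓, 3 ✓.
At position 4 the labels are {fin, syn}, so ack ∨ ¬fin is false there. This is the first violation.

4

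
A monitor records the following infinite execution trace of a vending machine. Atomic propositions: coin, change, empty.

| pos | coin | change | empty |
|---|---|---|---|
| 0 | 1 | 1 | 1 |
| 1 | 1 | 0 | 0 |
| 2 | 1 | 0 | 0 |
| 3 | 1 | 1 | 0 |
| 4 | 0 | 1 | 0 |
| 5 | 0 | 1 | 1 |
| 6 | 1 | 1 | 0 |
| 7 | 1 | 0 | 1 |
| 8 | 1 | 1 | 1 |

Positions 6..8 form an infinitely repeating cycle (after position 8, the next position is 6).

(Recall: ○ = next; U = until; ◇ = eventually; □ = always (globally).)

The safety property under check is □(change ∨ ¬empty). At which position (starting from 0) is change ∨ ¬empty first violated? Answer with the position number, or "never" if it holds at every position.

7

Check change ∨ ¬empty at each position in order: 0 ✓, 1 ✓, 2 ✓, 3 ✓, 4 ✓, 5 ✓, 6 ✓.
At position 7 the labels are {coin, empty}, so change ∨ ¬empty is false there. This is the first violation.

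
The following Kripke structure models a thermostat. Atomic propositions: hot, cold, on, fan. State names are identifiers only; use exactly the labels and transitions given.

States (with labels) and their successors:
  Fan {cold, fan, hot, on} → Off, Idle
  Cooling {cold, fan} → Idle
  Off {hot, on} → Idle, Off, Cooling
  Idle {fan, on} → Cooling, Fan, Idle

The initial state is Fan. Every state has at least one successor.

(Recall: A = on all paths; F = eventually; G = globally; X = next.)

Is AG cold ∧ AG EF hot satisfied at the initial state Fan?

States satisfying cold: {Fan, Cooling}.
States satisfying AG cold: ∅.
States satisfying EF hot: {Fan, Cooling, Off, Idle}.
States satisfying AG EF hot: {Fan, Cooling, Off, Idle}.
States satisfying AG cold ∧ AG EF hot: ∅.
Fan ∉ Sat(AG cold ∧ AG EF hot).

No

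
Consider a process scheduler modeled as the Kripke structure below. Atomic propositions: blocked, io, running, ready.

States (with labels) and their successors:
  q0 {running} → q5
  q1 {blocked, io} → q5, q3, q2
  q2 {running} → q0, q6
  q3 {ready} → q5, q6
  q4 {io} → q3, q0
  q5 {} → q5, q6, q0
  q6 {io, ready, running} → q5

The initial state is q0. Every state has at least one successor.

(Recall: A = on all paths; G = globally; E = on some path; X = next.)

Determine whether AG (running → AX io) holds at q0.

States satisfying running → AX io: {q1, q3, q4, q5}.
States satisfying AG (running → AX io): ∅.
q0 is reachable from q0 and violates running → AX io, so AG fails at q0.
q0 ∉ Sat(AG (running → AX io)).

Does not hold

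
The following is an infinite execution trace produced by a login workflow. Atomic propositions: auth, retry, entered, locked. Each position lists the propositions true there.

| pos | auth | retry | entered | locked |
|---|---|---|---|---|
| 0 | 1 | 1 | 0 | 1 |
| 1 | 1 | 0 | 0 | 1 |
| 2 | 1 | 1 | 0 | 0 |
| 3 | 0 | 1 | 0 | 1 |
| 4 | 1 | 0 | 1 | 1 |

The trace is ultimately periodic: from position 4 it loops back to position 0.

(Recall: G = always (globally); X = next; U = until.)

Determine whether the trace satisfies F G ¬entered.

G ¬entered is false at every position 0..4, so it never becomes true and F G ¬entered fails.

Does not hold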